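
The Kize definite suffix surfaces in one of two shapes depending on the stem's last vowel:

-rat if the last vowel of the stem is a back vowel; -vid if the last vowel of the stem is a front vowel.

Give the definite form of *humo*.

The last vowel of *humo* is /o/, which is a back vowel, so the suffix is -rat, giving *humorat*.

humorat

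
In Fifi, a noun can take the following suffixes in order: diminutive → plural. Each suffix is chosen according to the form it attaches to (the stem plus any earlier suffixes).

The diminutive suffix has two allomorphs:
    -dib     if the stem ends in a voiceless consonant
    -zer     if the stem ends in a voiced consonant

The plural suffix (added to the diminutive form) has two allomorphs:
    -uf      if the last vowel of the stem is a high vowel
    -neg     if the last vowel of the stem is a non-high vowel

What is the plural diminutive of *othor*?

*othor*: final consonant = /r/, voiced → -zer → *othorzer*.
Since the last vowel of the diminutive form *othorzer* is /e/ (a non-high vowel), it takes -neg, giving *othorzerneg*.

othorzerneg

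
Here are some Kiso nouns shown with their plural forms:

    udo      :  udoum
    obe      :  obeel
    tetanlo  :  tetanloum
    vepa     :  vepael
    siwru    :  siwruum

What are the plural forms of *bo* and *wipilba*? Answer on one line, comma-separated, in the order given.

boum, wipilbael

The alternation tracks the last vowel of the stem — -um when the last vowel of the stem is a rounded vowel (*udo*, *tetanlo*, *siwru*); -el when the last vowel of the stem is an unrounded vowel (*obe*, *vepa*).
Since the last vowel of *bo* is /o/ (a rounded vowel), it takes -um, giving *boum*.
*wipilba* — last vowel /a/ (an unrounded vowel) → -el → *wipilbael*.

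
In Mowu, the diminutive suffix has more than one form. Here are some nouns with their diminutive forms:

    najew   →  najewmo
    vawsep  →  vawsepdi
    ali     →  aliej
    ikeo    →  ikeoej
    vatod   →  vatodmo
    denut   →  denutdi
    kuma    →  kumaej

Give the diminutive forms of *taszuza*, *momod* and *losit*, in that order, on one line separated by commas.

taszuzaej, momodmo, lositdi

Looking at the final sound of each stem: -di when the stem ends in a voiceless consonant (*vawsep*, *denut*); -mo when the stem ends in a voiced consonant (*najew*, *vatod*); -ej when the stem ends in a vowel (*ali*, *ikeo*, *kuma*).
Since the final sound of *taszuza* is /a/ (a vowel), it takes -ej, giving *taszuzaej*.
Since the final sound of *momod* is /d/ (a voiced consonant), it takes -mo, giving *momodmo*.
*losit*: final sound = /t/, a voiceless consonant → -di → *lositdi*.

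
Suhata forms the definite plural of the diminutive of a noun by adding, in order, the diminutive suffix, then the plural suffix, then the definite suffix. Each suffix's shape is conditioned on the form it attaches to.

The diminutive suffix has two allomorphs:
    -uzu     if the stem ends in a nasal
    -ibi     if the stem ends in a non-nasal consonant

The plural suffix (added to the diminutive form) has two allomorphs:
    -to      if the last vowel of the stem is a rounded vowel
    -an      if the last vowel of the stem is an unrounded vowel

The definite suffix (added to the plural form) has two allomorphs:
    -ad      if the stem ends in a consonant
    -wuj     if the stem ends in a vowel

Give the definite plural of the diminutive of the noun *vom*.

vomuzutowuj

Since the final consonant of *vom* is /m/ (a nasal), it takes -uzu, giving *vomuzu*.
Since the last vowel of the diminutive form *vomuzu* is /u/ (a rounded vowel), it takes -to, giving *vomuzuto*.
The final sound of the plural form *vomuzuto* is /o/, which is a vowel, so the definite suffix is -wuj, giving *vomuzutowuj*.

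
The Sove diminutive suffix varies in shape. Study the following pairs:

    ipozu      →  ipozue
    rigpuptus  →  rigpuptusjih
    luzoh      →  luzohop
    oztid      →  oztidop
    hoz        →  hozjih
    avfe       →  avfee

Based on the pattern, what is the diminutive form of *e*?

The pattern is sibilance of the final sound: -jih when the stem ends in a sibilant (*rigpuptus*, *hoz*); -op when the stem ends in a non-sibilant consonant (*luzoh*, *oztid*); -e when the stem ends in a vowel (*ipozu*, *avfe*).
The final sound of *e* is /e/, which is a vowel, so the suffix is -e, giving *ee*.

ee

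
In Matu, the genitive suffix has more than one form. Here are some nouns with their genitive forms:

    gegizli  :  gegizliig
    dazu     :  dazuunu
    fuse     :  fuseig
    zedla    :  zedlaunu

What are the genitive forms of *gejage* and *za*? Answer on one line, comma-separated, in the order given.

gejageig, zaunu

The alternation tracks the last vowel of the stem — -ig when the last vowel of the stem is a front vowel (*gegizli*, *fuse*); -unu when the last vowel of the stem is a back vowel (*dazu*, *zedla*).
Since the last vowel of *gejage* is /e/ (a front vowel), it takes -ig, giving *gejageig*.
*za* — last vowel /a/ (a back vowel) → -unu → *zaunu*.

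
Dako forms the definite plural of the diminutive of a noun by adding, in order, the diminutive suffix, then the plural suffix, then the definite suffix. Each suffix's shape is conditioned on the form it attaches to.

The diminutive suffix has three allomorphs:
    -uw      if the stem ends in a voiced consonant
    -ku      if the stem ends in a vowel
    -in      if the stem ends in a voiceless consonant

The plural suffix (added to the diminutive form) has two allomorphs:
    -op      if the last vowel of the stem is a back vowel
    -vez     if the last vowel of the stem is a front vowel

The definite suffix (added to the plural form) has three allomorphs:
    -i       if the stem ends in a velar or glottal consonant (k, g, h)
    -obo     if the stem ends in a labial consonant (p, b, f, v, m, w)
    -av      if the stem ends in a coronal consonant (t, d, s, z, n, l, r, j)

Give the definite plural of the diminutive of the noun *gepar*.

geparuwopobo

The final sound of *gepar* is /r/, which is a voiced consonant, so the diminutive suffix is -uw, giving *geparuw*.
The last vowel of the diminutive form *geparuw* is /u/, which is a back vowel, so the plural suffix is -op, giving *geparuwop*.
The final consonant of the plural form *geparuwop* is /p/, which is labial, so the definite suffix is -obo, giving *geparuwopobo*.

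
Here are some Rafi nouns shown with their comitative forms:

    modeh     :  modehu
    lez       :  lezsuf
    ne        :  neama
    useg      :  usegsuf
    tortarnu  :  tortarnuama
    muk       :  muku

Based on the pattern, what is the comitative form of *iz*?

izsuf

The pattern is voicing of the final sound: -u when the stem ends in a voiceless consonant (*modeh*, *muk*); -suf when the stem ends in a voiced consonant (*lez*, *useg*); -ama when the stem ends in a vowel (*ne*, *tortarnu*).
*iz*: final sound = /z/, a voiced consonant → -suf → *izsuf*.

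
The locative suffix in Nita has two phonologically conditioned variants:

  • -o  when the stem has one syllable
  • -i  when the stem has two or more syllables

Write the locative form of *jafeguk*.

With 3 syllables, *jafeguk* takes -i → *jafeguki*.

jafeguki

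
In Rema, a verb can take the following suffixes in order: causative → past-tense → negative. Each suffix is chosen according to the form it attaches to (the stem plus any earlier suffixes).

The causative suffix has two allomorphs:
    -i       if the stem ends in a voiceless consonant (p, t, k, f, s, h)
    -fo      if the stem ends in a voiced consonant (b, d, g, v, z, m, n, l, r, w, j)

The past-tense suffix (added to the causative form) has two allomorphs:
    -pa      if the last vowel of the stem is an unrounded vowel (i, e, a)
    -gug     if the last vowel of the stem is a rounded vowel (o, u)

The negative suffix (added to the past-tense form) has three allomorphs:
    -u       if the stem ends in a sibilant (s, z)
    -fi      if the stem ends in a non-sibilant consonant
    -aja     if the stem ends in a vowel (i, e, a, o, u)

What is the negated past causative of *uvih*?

Since the final consonant of *uvih* is /h/ (voiceless), it takes -i, giving *uvihi*.
Since the last vowel of the causative form *uvihi* is /i/ (an unrounded vowel), it takes -pa, giving *uvihipa*.
The final sound of the past-tense form *uvihipa* is /a/, which is a vowel, so the negative suffix is -aja, giving *uvihipaaja*.

uvihipaaja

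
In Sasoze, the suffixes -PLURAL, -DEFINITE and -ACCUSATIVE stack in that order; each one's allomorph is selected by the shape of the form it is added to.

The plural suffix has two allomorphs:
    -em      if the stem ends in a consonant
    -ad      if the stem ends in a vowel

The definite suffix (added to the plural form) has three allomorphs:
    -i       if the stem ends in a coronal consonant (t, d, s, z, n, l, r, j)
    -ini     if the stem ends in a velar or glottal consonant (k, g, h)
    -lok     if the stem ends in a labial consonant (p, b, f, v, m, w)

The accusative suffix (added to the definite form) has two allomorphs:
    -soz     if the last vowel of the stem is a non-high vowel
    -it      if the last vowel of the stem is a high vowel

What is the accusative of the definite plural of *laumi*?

*laumi* — final sound /i/ (a vowel) → -ad → *laumiad*.
Since the final consonant of the plural form *laumiad* is /d/ (coronal), it takes -i, giving *laumiadi*.
The last vowel of the definite form *laumiadi* is /i/, which is a high vowel, so the accusative suffix is -it, giving *laumiadiit*.

laumiadiit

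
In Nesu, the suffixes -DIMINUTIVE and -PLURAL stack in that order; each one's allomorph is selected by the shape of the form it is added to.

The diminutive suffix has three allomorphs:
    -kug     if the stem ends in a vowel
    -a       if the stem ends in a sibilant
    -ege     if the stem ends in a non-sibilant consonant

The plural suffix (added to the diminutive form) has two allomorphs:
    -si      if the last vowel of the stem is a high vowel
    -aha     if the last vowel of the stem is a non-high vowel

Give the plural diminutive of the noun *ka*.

kakugsi

*ka*: final sound = /a/, a vowel → -kug → *kakug*.
The diminutive form *kakug* — last vowel /u/ (a high vowel) → -si → *kakugsi*.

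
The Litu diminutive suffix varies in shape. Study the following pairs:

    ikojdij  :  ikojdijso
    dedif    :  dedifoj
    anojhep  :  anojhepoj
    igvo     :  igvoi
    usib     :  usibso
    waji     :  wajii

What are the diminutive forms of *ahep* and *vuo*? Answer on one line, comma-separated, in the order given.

The alternation tracks the final sound of the stem — -oj when the stem ends in a voiceless consonant (*dedif*, *anojhep*); -so when the stem ends in a voiced consonant (*ikojdij*, *usib*); -i when the stem ends in a vowel (*igvo*, *waji*).
*ahep*: final sound = /p/, a voiceless consonant → -oj → *ahepoj*.
*vuo*: final sound = /o/, a vowel → -i → *vuoi*.

ahepoj, vuoi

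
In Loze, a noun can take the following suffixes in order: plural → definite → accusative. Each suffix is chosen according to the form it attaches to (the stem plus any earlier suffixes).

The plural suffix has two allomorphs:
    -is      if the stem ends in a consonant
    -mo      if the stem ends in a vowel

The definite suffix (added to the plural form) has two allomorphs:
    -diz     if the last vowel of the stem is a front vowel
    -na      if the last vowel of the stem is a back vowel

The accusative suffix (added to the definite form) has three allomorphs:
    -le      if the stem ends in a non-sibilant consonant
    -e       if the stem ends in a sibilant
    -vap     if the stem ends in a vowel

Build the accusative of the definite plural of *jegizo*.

The final sound of *jegizo* is /o/, which is a vowel, so the plural suffix is -mo, giving *jegizomo*.
The last vowel of the plural form *jegizomo* is /o/, which is a back vowel, so the definite suffix is -na, giving *jegizomona*.
The definite form *jegizomona* — final sound /a/ (a vowel) → -vap → *jegizomonavap*.

jegizomonavap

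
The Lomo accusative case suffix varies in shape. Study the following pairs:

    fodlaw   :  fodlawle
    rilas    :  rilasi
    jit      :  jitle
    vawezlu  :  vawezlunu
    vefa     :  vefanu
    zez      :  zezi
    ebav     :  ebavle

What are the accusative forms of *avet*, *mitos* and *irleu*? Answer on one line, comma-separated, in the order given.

Looking at the final sound of each stem: -i when the stem ends in a sibilant (*rilas*, *zez*); -le when the stem ends in a non-sibilant consonant (*fodlaw*, *jit*, *ebav*); -nu when the stem ends in a vowel (*vawezlu*, *vefa*).
*avet* — final sound /t/ (a non-sibilant consonant) → -le → *avetle*.
*mitos* — final sound /s/ (a sibilant) → -i → *mitosi*.
*irleu*: final sound = /u/, a vowel → -nu → *irleunu*.

avetle, mitosi, irleunu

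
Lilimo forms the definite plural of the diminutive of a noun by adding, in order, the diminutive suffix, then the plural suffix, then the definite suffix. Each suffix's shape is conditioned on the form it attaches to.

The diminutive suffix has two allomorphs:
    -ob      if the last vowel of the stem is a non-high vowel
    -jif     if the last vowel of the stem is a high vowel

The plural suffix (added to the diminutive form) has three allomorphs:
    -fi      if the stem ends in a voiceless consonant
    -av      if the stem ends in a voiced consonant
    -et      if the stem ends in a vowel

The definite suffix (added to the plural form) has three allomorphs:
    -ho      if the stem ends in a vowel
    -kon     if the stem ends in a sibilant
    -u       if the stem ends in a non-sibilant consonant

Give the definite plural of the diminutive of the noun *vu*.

vujiffiho

*vu*: last vowel = /u/, a high vowel → -jif → *vujif*.
The final sound of the diminutive form *vujif* is /f/, which is a voiceless consonant, so the plural suffix is -fi, giving *vujiffi*.
Since the final sound of the plural form *vujiffi* is /i/ (a vowel), it takes -ho, giving *vujiffiho*.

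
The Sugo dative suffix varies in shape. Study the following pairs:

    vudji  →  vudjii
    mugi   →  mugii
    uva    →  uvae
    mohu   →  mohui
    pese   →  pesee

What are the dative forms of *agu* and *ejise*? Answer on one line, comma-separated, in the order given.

agui, ejisee

The suffix is conditioned by the last vowel: -i when the last vowel of the stem is a high vowel (*vudji*, *mugi*, *mohu*); -e when the last vowel of the stem is a non-high vowel (*uva*, *pese*).
*agu*: last vowel = /u/, a high vowel → -i → *agui*.
*ejise* — last vowel /e/ (a non-high vowel) → -e → *ejisee*.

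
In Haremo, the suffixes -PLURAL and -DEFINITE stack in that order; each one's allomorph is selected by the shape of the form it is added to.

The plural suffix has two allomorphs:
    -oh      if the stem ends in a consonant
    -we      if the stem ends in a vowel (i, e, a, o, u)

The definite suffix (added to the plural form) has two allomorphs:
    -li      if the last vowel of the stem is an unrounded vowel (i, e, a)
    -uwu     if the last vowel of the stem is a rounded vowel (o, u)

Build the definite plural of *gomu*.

Since the final sound of *gomu* is /u/ (a vowel), it takes -we, giving *gomuwe*.
The plural form *gomuwe* — last vowel /e/ (an unrounded vowel) → -li → *gomuweli*.

gomuweli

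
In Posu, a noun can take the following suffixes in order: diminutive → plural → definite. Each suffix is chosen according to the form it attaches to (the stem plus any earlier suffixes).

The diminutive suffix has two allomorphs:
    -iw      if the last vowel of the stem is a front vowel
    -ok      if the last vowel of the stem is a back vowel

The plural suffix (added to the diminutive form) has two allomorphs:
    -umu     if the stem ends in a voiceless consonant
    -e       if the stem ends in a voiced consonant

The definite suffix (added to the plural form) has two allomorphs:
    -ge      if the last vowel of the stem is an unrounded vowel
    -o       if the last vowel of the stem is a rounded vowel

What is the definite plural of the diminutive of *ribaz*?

*ribaz* — last vowel /a/ (a back vowel) → -ok → *ribazok*.
The diminutive form *ribazok* — final consonant /k/ (voiceless) → -umu → *ribazokumu*.
The plural form *ribazokumu* — last vowel /u/ (a rounded vowel) → -o → *ribazokumuo*.

ribazokumuo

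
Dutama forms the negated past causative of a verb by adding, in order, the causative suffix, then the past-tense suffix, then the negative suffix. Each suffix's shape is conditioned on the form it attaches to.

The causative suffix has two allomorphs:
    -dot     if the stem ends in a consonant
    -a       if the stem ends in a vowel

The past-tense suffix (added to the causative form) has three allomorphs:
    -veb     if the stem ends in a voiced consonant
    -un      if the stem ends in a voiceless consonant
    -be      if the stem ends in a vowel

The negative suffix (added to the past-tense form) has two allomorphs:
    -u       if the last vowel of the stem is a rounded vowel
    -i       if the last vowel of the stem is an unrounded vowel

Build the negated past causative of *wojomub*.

wojomubdotunu

*wojomub* — final sound /b/ (a consonant) → -dot → *wojomubdot*.
Since the final sound of the causative form *wojomubdot* is /t/ (a voiceless consonant), it takes -un, giving *wojomubdotun*.
The last vowel of the past-tense form *wojomubdotun* is /u/, which is a rounded vowel, so the negative suffix is -u, giving *wojomubdotunu*.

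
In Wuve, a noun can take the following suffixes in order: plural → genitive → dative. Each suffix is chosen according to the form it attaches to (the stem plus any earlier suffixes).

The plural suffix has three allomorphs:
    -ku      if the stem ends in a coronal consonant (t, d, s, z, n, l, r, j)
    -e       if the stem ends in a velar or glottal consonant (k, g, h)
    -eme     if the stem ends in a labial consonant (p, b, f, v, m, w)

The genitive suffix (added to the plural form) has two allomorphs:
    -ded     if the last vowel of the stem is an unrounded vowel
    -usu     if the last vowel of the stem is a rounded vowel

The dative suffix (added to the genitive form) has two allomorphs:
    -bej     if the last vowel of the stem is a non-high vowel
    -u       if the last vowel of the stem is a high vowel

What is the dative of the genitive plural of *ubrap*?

*ubrap* — final consonant /p/ (labial) → -eme → *ubrapeme*.
The plural form *ubrapeme* — last vowel /e/ (an unrounded vowel) → -ded → *ubrapemeded*.
The genitive form *ubrapemeded* — last vowel /e/ (a non-high vowel) → -bej → *ubrapemededbej*.

ubrapemededbej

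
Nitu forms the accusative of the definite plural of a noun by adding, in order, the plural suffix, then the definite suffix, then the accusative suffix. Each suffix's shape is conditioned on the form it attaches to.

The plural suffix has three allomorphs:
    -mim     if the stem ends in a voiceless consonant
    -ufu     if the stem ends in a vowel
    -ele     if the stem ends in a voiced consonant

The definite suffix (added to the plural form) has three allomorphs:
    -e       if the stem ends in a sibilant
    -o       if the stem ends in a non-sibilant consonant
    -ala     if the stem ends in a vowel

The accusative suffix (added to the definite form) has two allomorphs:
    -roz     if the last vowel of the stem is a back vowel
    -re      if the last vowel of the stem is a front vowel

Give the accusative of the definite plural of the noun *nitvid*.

The final sound of *nitvid* is /d/, which is a voiced consonant, so the plural suffix is -ele, giving *nitvidele*.
The plural form *nitvidele*: final sound = /e/, a vowel → -ala → *nitvideleala*.
The definite form *nitvideleala* — last vowel /a/ (a back vowel) → -roz → *nitvidelealaroz*.

nitvidelealaroz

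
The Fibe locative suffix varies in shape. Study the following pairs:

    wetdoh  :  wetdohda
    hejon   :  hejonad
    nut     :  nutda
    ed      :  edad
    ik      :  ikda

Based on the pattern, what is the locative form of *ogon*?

ogonad

The pattern is voicing of the final consonant: -da when the stem ends in a voiceless consonant (*wetdoh*, *nut*, *ik*); -ad when the stem ends in a voiced consonant (*hejon*, *ed*).
*ogon*: final consonant = /n/, voiced → -ad → *ogonad*.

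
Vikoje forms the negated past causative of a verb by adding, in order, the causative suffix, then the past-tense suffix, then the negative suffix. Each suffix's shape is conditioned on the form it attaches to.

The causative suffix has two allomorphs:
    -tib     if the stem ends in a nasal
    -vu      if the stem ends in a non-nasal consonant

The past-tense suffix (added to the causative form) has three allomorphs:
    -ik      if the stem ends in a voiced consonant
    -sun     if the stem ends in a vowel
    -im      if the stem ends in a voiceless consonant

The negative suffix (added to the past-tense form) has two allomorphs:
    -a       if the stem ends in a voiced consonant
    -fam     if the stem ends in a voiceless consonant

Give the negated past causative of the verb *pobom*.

pobomtibikfam

*pobom* — final consonant /m/ (a nasal) → -tib → *pobomtib*.
The causative form *pobomtib*: final sound = /b/, a voiced consonant → -ik → *pobomtibik*.
The final consonant of the past-tense form *pobomtibik* is /k/, which is voiceless, so the negative suffix is -fam, giving *pobomtibikfam*.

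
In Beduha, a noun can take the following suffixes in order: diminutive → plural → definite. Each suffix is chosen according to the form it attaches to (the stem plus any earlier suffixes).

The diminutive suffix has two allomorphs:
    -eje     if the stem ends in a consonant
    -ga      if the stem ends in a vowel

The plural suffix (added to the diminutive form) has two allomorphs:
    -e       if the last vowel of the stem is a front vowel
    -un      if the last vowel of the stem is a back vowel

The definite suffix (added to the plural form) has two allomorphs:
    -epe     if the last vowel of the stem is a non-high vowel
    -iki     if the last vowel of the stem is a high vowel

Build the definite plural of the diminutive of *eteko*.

etekogauniki

*eteko* — final sound /o/ (a vowel) → -ga → *etekoga*.
The diminutive form *etekoga* — last vowel /a/ (a back vowel) → -un → *etekogaun*.
The last vowel of the plural form *etekogaun* is /u/, which is a high vowel, so the definite suffix is -iki, giving *etekogauniki*.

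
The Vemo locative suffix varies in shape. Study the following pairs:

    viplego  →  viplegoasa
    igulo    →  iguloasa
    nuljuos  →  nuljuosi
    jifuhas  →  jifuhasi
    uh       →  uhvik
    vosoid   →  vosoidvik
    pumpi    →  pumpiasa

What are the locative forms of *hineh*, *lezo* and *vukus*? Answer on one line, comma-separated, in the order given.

The suffix is conditioned by the final sound: -i when the stem ends in a sibilant (*nuljuos*, *jifuhas*); -vik when the stem ends in a non-sibilant consonant (*uh*, *vosoid*); -asa when the stem ends in a vowel (*viplego*, *igulo*, *pumpi*).
The final sound of *hineh* is /h/, which is a non-sibilant consonant, so the suffix is -vik, giving *hinehvik*.
The final sound of *lezo* is /o/, which is a vowel, so the suffix is -asa, giving *lezoasa*.
Since the final sound of *vukus* is /s/ (a sibilant), it takes -i, giving *vukusi*.

hinehvik, lezoasa, vukusi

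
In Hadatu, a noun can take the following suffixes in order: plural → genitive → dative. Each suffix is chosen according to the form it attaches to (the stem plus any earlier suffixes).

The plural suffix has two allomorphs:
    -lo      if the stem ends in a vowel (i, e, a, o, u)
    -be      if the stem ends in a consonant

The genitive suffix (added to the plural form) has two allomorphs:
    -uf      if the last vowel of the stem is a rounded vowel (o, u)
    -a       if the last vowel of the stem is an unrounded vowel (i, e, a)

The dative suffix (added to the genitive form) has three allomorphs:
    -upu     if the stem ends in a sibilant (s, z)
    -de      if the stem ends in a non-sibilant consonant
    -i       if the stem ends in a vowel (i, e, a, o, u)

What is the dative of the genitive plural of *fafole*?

*fafole* — final sound /e/ (a vowel) → -lo → *fafolelo*.
The plural form *fafolelo*: last vowel = /o/, a rounded vowel → -uf → *fafolelouf*.
Since the final sound of the genitive form *fafolelouf* is /f/ (a non-sibilant consonant), it takes -de, giving *fafoleloufde*.

fafoleloufde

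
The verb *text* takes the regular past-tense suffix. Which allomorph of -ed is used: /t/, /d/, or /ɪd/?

/ɪd/

The stem *text* ends in /t/ or /d/.
The -ed suffix is realized as /ɪd/ after /t, d/; as /t/ after other voiceless consonants; and as /d/ after other voiced sounds.
So -ed on *text* is pronounced /ɪd/.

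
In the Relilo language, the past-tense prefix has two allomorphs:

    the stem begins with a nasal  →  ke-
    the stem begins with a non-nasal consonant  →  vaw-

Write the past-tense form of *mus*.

*mus* — first consonant /m/ (a nasal) → ke- → *kemus*.

kemus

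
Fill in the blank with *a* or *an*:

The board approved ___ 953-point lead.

The indefinite article is chosen by the initial *sound* of the following word, not its spelling.
The number *953* is spoken "nine hundred …", beginning with /naɪn/ — a consonant sound.
So the article is *a*: The board approved a 953-point lead.

a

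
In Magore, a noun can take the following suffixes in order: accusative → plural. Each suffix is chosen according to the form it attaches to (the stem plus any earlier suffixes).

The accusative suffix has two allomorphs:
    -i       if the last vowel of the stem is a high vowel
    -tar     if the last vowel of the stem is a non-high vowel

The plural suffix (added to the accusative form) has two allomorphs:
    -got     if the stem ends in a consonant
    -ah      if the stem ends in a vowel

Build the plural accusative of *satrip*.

satripiah

Since the last vowel of *satrip* is /i/ (a high vowel), it takes -i, giving *satripi*.
The accusative form *satripi*: final sound = /i/, a vowel → -ah → *satripiah*.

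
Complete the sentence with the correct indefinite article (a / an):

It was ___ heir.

an

The indefinite article is chosen by the initial *sound* of the following word, not its spelling.
*heir* begins with the sound /ɛ/ (silent h) — a vowel sound.
So the article is *an*: It was an heir.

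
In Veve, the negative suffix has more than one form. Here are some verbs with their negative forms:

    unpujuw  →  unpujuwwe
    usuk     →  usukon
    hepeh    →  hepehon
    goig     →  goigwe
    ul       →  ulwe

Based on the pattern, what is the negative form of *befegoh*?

The alternation tracks the final consonant of the stem — -on when the stem ends in a voiceless consonant (*usuk*, *hepeh*); -we when the stem ends in a voiced consonant (*unpujuw*, *goig*, *ul*).
The final consonant of *befegoh* is /h/, which is voiceless, so the suffix is -on, giving *befegohon*.

befegohon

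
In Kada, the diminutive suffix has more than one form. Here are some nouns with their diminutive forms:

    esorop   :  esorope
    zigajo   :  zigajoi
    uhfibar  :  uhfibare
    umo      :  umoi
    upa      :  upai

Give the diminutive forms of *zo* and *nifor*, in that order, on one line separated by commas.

The alternation tracks the final sound of the stem — -e when the stem ends in a consonant (*esorop*, *uhfibar*); -i when the stem ends in a vowel (*zigajo*, *umo*, *upa*).
The final sound of *zo* is /o/, which is a vowel, so the suffix is -i, giving *zoi*.
*nifor* — final sound /r/ (a consonant) → -e → *nifore*.

zoi, nifore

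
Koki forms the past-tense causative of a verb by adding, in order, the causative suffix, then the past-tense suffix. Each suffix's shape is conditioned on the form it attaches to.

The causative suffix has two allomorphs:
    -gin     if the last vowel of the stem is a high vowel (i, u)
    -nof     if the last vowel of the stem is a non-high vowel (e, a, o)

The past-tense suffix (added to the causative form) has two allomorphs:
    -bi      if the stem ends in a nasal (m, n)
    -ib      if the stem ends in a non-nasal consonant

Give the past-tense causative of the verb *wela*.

The last vowel of *wela* is /a/, which is a non-high vowel, so the causative suffix is -nof, giving *welanof*.
The final consonant of the causative form *welanof* is /f/, which is non-nasal, so the past-tense suffix is -ib, giving *welanofib*.

welanofib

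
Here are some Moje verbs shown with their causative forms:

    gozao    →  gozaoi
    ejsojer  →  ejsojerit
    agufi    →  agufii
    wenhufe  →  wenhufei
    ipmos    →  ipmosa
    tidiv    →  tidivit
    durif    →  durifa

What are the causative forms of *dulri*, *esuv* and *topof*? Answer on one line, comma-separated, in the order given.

Looking at the final sound of each stem: -a when the stem ends in a voiceless consonant (*ipmos*, *durif*); -it when the stem ends in a voiced consonant (*ejsojer*, *tidiv*); -i when the stem ends in a vowel (*gozao*, *agufi*, *wenhufe*).
*dulri*: final sound = /i/, a vowel → -i → *dulrii*.
The final sound of *esuv* is /v/, which is a voiced consonant, so the suffix is -it, giving *esuvit*.
Since the final sound of *topof* is /f/ (a voiceless consonant), it takes -a, giving *topofa*.

dulrii, esuvit, topofa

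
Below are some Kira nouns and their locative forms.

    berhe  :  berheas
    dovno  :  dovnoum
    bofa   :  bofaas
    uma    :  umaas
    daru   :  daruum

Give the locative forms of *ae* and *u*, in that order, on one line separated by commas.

aeas, uum

The suffix is conditioned by the last vowel: -um when the last vowel of the stem is a rounded vowel (*dovno*, *daru*); -as when the last vowel of the stem is an unrounded vowel (*berhe*, *bofa*, *uma*).
*ae*: last vowel = /e/, an unrounded vowel → -as → *aeas*.
The last vowel of *u* is /u/, which is a rounded vowel, so the suffix is -um, giving *uum*.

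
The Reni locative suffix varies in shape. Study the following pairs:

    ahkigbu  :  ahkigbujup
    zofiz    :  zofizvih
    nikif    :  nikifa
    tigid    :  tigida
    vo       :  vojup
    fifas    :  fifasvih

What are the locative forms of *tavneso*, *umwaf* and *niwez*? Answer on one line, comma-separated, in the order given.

tavnesojup, umwafa, niwezvih

The pattern is sibilance of the final sound: -vih when the stem ends in a sibilant (*zofiz*, *fifas*); -a when the stem ends in a non-sibilant consonant (*nikif*, *tigid*); -jup when the stem ends in a vowel (*ahkigbu*, *vo*).
Since the final sound of *tavneso* is /o/ (a vowel), it takes -jup, giving *tavnesojup*.
*umwaf*: final sound = /f/, a non-sibilant consonant → -a → *umwafa*.
*niwez* — final sound /z/ (a sibilant) → -vih → *niwezvih*.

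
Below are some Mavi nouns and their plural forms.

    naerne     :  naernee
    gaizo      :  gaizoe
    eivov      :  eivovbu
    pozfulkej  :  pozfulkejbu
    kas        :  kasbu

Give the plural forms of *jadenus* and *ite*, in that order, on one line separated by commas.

jadenusbu, itee

The suffix is conditioned by the final sound: -bu when the stem ends in a consonant (*eivov*, *pozfulkej*, *kas*); -e when the stem ends in a vowel (*naerne*, *gaizo*).
The final sound of *jadenus* is /s/, which is a consonant, so the suffix is -bu, giving *jadenusbu*.
The final sound of *ite* is /e/, which is a vowel, so the suffix is -e, giving *itee*.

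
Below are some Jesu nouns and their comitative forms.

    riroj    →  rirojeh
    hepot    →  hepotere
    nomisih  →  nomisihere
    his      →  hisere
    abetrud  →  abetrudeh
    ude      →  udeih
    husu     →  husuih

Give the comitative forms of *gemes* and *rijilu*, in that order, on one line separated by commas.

The alternation tracks the final sound of the stem — -ere when the stem ends in a voiceless consonant (*hepot*, *nomisih*, *his*); -eh when the stem ends in a voiced consonant (*riroj*, *abetrud*); -ih when the stem ends in a vowel (*ude*, *husu*).
The final sound of *gemes* is /s/, which is a voiceless consonant, so the suffix is -ere, giving *gemesere*.
*rijilu*: final sound = /u/, a vowel → -ih → *rijiluih*.

gemesere, rijiluih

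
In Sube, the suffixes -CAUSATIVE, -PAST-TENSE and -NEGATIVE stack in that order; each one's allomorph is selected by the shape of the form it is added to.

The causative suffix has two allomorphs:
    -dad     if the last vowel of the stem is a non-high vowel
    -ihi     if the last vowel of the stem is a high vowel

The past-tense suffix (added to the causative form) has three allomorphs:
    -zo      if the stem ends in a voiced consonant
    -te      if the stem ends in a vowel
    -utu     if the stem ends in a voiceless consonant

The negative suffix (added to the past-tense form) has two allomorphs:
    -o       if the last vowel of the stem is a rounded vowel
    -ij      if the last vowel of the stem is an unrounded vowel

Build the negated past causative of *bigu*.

biguihiteij

*bigu*: last vowel = /u/, a high vowel → -ihi → *biguihi*.
Since the final sound of the causative form *biguihi* is /i/ (a vowel), it takes -te, giving *biguihite*.
The past-tense form *biguihite*: last vowel = /e/, an unrounded vowel → -ij → *biguihiteij*.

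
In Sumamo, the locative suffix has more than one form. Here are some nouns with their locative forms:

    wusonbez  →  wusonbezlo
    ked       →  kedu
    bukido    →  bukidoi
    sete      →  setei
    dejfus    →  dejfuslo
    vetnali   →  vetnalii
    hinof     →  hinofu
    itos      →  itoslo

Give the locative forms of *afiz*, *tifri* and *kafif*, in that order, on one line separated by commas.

afizlo, tifrii, kafifu

The pattern is sibilance of the final sound: -lo when the stem ends in a sibilant (*wusonbez*, *dejfus*, *itos*); -u when the stem ends in a non-sibilant consonant (*ked*, *hinof*); -i when the stem ends in a vowel (*bukido*, *sete*, *vetnali*).
Since the final sound of *afiz* is /z/ (a sibilant), it takes -lo, giving *afizlo*.
The final sound of *tifri* is /i/, which is a vowel, so the suffix is -i, giving *tifrii*.
The final sound of *kafif* is /f/, which is a non-sibilant consonant, so the suffix is -u, giving *kafifu*.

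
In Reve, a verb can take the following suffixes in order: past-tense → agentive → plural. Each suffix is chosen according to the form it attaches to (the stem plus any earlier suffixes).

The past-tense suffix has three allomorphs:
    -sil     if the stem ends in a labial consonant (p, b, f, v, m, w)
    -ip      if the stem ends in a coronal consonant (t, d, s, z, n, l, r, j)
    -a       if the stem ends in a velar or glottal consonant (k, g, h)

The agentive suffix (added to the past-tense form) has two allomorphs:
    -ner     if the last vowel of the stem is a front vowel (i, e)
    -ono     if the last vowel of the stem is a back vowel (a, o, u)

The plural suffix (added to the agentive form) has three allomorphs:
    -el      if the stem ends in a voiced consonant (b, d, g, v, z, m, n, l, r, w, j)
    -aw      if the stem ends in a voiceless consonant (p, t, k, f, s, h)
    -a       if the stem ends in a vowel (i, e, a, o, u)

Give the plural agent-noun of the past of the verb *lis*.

*lis* — final consonant /s/ (coronal) → -ip → *lisip*.
The last vowel of the past-tense form *lisip* is /i/, which is a front vowel, so the agentive suffix is -ner, giving *lisipner*.
The agentive form *lisipner*: final sound = /r/, a voiced consonant → -el → *lisipnerel*.

lisipnerel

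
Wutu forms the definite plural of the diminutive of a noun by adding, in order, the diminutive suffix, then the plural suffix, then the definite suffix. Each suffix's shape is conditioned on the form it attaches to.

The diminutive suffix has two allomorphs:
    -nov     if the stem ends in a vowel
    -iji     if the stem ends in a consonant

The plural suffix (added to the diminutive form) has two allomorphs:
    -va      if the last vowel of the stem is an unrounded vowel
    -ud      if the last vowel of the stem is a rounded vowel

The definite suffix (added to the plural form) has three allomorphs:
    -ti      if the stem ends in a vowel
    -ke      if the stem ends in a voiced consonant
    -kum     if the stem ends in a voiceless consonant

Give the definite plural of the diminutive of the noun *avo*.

avonovudke

The final sound of *avo* is /o/, which is a vowel, so the diminutive suffix is -nov, giving *avonov*.
The diminutive form *avonov* — last vowel /o/ (a rounded vowel) → -ud → *avonovud*.
The plural form *avonovud* — final sound /d/ (a voiced consonant) → -ke → *avonovudke*.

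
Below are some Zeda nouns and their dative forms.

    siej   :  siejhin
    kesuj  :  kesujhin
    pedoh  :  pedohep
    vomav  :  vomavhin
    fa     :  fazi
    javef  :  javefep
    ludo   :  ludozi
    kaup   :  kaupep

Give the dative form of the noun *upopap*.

The alternation tracks the final sound of the stem — -ep when the stem ends in a voiceless consonant (*pedoh*, *javef*, *kaup*); -hin when the stem ends in a voiced consonant (*siej*, *kesuj*, *vomav*); -zi when the stem ends in a vowel (*fa*, *ludo*).
*upopap* — final sound /p/ (a voiceless consonant) → -ep → *upopapep*.

upopapep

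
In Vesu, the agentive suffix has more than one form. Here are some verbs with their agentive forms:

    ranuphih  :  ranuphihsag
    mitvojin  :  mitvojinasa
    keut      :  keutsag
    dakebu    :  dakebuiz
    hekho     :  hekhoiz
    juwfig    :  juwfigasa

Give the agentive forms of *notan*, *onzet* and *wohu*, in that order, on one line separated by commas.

Looking at the final sound of each stem: -sag when the stem ends in a voiceless consonant (*ranuphih*, *keut*); -asa when the stem ends in a voiced consonant (*mitvojin*, *juwfig*); -iz when the stem ends in a vowel (*dakebu*, *hekho*).
*notan* — final sound /n/ (a voiced consonant) → -asa → *notanasa*.
*onzet*: final sound = /t/, a voiceless consonant → -sag → *onzetsag*.
*wohu* — final sound /u/ (a vowel) → -iz → *wohuiz*.

notanasa, onzetsag, wohuiz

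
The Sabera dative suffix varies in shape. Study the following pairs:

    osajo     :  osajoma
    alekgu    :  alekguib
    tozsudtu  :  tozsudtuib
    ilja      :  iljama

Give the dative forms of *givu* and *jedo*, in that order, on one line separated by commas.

givuib, jedoma

The alternation tracks the last vowel of the stem — -ib when the last vowel of the stem is a high vowel (*alekgu*, *tozsudtu*); -ma when the last vowel of the stem is a non-high vowel (*osajo*, *ilja*).
Since the last vowel of *givu* is /u/ (a high vowel), it takes -ib, giving *givuib*.
*jedo* — last vowel /o/ (a non-high vowel) → -ma → *jedoma*.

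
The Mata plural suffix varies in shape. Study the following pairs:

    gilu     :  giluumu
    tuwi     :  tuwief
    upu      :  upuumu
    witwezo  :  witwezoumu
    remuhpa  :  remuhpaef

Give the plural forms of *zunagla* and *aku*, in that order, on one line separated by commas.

zunaglaef, akuumu

Looking at the last vowel of each stem: -umu when the last vowel of the stem is a rounded vowel (*gilu*, *upu*, *witwezo*); -ef when the last vowel of the stem is an unrounded vowel (*tuwi*, *remuhpa*).
*zunagla* — last vowel /a/ (an unrounded vowel) → -ef → *zunaglaef*.
Since the last vowel of *aku* is /u/ (a rounded vowel), it takes -umu, giving *akuumu*.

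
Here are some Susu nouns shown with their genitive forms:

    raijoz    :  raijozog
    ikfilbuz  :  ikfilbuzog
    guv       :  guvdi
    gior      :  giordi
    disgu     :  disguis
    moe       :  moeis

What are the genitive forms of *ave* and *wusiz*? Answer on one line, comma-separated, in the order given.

aveis, wusizog

The alternation tracks the final sound of the stem — -og when the stem ends in a sibilant (*raijoz*, *ikfilbuz*); -di when the stem ends in a non-sibilant consonant (*guv*, *gior*); -is when the stem ends in a vowel (*disgu*, *moe*).
*ave*: final sound = /e/, a vowel → -is → *aveis*.
The final sound of *wusiz* is /z/, which is a sibilant, so the suffix is -og, giving *wusizog*.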